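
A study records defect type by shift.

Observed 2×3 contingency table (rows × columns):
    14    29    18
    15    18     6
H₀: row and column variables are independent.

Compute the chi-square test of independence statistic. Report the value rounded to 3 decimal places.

test statistic = 3.961

Row totals [61, 39], col totals [29, 47, 24], n=100
χ² = (14−17.69)²/17.69 + (29−28.67)²/28.67 + (18−14.64)²/14.64 + (15−11.31)²/11.31 + (18−18.33)²/18.33 + (6−9.36)²/9.36 = 3.9606
df = 2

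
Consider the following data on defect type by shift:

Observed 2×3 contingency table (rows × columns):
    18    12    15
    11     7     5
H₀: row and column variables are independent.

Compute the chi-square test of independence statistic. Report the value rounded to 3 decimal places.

test statistic = 0.992

Row totals [45, 23], col totals [29, 19, 20], n=68
χ² = (18−19.19)²/19.19 + (12−12.57)²/12.57 + (15−13.24)²/13.24 + (11−9.81)²/9.81 + (7−6.43)²/6.43 + (5−6.76)²/6.76 = 0.9916
df = 2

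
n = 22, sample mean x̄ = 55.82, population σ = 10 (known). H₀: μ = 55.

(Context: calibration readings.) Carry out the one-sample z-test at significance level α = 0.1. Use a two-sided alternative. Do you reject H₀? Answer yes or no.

SE = σ/√n = 10/√22 = 2.1320
z = (x̄−μ₀)/SE = (55.82−55)/2.1320 = 0.3846
p-value (two-sided) = 0.70052
At α=0.1: p ≥ α → fail to reject H₀

reject H₀: no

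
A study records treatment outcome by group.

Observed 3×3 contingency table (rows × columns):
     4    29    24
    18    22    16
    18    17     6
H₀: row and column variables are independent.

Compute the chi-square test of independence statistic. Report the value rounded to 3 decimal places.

Row totals [57, 56, 41], col totals [40, 68, 46], n=154
χ² = (4−14.81)²/14.81 + (29−25.17)²/25.17 + (24−17.03)²/17.03 + (18−14.55)²/14.55 + (22−24.73)²/24.73 + (16−16.73)²/16.73 + (18−10.65)²/10.65 + (17−18.10)²/18.10 + (6−12.25)²/12.25 = 20.8059
df = 4

test statistic = 20.806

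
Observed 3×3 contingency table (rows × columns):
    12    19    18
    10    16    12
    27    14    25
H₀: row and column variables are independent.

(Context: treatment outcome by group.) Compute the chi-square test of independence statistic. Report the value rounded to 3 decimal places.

Row totals [49, 38, 66], col totals [49, 49, 55], n=153
χ² = (12−15.69)²/15.69 + (19−15.69)²/15.69 + (18−17.61)²/17.61 + (10−12.17)²/12.17 + (16−12.17)²/12.17 + (12−13.66)²/13.66 + (27−21.14)²/21.14 + (14−21.14)²/21.14 + (25−23.73)²/23.73 = 7.4730
df = 4

test statistic = 7.473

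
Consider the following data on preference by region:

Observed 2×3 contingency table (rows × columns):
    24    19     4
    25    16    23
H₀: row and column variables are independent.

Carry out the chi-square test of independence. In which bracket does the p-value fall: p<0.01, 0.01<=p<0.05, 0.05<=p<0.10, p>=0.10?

p-value bracket: p<0.01

Row totals [47, 64], col totals [49, 35, 27], n=111
χ² = (24−20.75)²/20.75 + (19−14.82)²/14.82 + (4−11.43)²/11.43 + (25−28.25)²/28.25 + (16−20.18)²/20.18 + (23−15.57)²/15.57 = 11.3096
df = 2
p-value (upper-tail) = 0.00350
→ bracket: p<0.01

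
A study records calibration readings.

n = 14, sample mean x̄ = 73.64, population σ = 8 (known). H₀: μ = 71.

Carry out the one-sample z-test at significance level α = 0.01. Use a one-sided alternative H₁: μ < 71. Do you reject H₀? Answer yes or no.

reject H₀: no

SE = σ/√n = 8/√14 = 2.1381
z = (x̄−μ₀)/SE = (73.64−71)/2.1381 = 1.2347
p-value (one-sided, H₁ less) = 0.89154
At α=0.01: p ≥ α → fail to reject H₀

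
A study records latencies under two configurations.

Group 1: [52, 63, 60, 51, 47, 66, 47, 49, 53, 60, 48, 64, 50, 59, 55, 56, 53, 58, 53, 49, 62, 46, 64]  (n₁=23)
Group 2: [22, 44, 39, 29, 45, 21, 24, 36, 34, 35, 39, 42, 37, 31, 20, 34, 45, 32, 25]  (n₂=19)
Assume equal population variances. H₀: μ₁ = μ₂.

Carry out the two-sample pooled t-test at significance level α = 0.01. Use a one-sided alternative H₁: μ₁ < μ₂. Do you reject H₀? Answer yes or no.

reject H₀: no

x̄₁=55.000, s₁=6.267, n₁=23
x̄₂=33.368, s₂=8.132, n₂=19
s_p² = [22·6.267² + 18·8.132²]/40 = 51.3605
SE = √(s_p²·(1/23+1/19)) = 2.2218
t = (55.000−33.368)/2.2218 = 9.7362
df = 40
p-value (one-sided, H₁ less) = 1.00000
At α=0.01: p ≥ α → fail to reject H₀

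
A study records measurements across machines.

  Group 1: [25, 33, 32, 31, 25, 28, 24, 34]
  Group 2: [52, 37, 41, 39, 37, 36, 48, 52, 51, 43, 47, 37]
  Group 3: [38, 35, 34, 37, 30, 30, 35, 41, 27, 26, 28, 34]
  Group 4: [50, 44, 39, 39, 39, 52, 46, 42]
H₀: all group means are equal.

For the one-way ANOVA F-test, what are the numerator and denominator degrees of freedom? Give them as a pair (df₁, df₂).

k = 4 groups, N = 40 total
df = (k−1, N−k) = (4−1, 40−4) = (3, 36)

degrees of freedom = [3, 36]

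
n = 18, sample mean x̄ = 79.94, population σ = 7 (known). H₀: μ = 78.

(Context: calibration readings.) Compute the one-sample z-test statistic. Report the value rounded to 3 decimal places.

test statistic = 1.176

SE = σ/√n = 7/√18 = 1.6499
z = (x̄−μ₀)/SE = (79.94−78)/1.6499 = 1.1758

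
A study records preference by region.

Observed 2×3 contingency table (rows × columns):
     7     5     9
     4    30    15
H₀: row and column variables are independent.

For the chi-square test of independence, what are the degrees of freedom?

degrees of freedom = 2

df = (r−1)(c−1) = (2−1)·(3−1) = 2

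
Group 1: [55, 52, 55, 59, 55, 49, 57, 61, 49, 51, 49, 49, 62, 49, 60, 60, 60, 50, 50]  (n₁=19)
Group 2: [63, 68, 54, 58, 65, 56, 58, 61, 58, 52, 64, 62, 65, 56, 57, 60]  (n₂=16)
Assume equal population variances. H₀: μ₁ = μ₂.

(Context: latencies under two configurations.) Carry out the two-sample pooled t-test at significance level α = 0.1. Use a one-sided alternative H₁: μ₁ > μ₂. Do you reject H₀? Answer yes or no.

reject H₀: no

x̄₁=54.316, s₁=4.865, n₁=19
x̄₂=59.812, s₂=4.446, n₂=16
s_p² = [18·4.865² + 15·4.446²]/33 = 21.8952
SE = √(s_p²·(1/19+1/16)) = 1.5877
t = (54.316−59.812)/1.5877 = -3.4620
df = 33
p-value (one-sided, H₁ greater) = 0.99925
At α=0.1: p ≥ α → fail to reject H₀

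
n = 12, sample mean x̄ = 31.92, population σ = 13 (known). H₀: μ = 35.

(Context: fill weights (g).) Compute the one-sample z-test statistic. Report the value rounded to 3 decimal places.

SE = σ/√n = 13/√12 = 3.7528
z = (x̄−μ₀)/SE = (31.92−35)/3.7528 = -0.8207

test statistic = -0.821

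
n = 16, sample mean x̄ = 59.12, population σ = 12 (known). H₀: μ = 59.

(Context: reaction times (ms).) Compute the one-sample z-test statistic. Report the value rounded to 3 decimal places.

SE = σ/√n = 12/√16 = 3.0000
z = (x̄−μ₀)/SE = (59.12−59)/3.0000 = 0.0400

test statistic = 0.040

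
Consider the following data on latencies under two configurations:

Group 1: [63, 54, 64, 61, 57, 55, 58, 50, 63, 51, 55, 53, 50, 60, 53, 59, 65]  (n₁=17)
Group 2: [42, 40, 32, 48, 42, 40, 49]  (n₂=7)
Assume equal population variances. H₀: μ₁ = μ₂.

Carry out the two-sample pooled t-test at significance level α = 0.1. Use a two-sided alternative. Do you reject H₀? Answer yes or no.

x̄₁=57.118, s₁=4.986, n₁=17
x̄₂=41.857, s₂=5.669, n₂=7
s_p² = [16·4.986² + 6·5.669²]/22 = 26.8464
SE = √(s_p²·(1/17+1/7)) = 2.3269
t = (57.118−41.857)/2.3269 = 6.5583
df = 22
p-value (two-sided) = 0.00000
At α=0.1: p < α → reject H₀

reject H₀: yes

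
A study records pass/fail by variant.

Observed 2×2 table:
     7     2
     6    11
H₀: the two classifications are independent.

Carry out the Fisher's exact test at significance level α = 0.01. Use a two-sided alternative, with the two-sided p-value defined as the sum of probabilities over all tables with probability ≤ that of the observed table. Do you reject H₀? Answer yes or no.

Margins: r₁=9, r₂=17, c₁=13, c₂=13, n=26
p_obs = C(9,7)·C(17,6)/C(26,13); sum pmf over tables with pmf ≤ p_obs
p-value (two-sided) = 0.09684
At α=0.01: p ≥ α → fail to reject H₀

reject H₀: no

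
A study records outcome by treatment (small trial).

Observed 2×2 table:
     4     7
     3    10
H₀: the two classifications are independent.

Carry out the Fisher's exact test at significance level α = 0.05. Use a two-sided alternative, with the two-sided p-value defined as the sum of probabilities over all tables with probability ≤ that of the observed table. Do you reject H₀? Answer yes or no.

Margins: r₁=11, r₂=13, c₁=7, c₂=17, n=24
p_obs = C(11,4)·C(13,3)/C(24,7); sum pmf over tables with pmf ≤ p_obs
p-value (two-sided) = 0.65913
At α=0.05: p ≥ α → fail to reject H₀

reject H₀: no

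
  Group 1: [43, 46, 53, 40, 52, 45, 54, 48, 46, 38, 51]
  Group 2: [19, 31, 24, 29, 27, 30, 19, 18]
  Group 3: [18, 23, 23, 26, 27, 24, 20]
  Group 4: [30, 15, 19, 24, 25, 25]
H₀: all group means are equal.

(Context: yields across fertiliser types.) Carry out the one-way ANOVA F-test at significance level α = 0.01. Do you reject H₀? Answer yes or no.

Group means [46.91, 24.62, 23.00, 23.00], grand mean 31.625
SSB = Σnᵢ(x̄ᵢ−x̄)² = 3928.716; SSW = ΣΣ(x−x̄ᵢ)² = 678.784
MSB = 3928.716/3 = 1309.5720; MSW = 678.784/28 = 24.2423
F = MSB/MSW = 54.0201
df = (3, 28)
p-value (upper-tail) = 0.00000
At α=0.01: p < α → reject H₀

reject H₀: yes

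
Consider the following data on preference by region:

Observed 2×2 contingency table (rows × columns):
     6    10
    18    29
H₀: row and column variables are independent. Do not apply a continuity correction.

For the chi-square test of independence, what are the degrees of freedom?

df = (r−1)(c−1) = (2−1)·(2−1) = 1

degrees of freedom = 1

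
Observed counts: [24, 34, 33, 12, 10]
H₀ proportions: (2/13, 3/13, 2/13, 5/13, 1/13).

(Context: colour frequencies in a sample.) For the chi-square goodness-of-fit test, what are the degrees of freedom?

df = k − 1 = 5 − 1 = 4

degrees of freedom = 4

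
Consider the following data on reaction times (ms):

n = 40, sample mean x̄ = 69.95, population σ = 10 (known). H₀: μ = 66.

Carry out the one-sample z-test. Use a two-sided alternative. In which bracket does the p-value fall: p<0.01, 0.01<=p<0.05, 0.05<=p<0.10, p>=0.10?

SE = σ/√n = 10/√40 = 1.5811
z = (x̄−μ₀)/SE = (69.95−66)/1.5811 = 2.4982
p-value (two-sided) = 0.01248
→ bracket: 0.01<=p<0.05

p-value bracket: 0.01<=p<0.05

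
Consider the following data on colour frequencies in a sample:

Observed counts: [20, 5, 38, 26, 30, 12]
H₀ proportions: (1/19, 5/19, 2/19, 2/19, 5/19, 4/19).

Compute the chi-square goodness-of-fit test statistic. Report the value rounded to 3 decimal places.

test statistic = 112.809

n = 131; E_i = n·p_i = [6.89, 34.47, 13.79, 13.79, 34.47, 27.58]
χ² = (20−6.89)²/6.89 + (5−34.47)²/34.47 + (38−13.79)²/13.79 + (26−13.79)²/13.79 + (30−34.47)²/34.47 + (12−27.58)²/27.58 = 112.8092
df = 5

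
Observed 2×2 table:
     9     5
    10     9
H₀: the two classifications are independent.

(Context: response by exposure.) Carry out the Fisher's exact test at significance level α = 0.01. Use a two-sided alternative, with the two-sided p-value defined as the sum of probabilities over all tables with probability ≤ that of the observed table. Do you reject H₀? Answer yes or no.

reject H₀: no

Margins: r₁=14, r₂=19, c₁=19, c₂=14, n=33
p_obs = C(14,9)·C(19,10)/C(33,19); sum pmf over tables with pmf ≤ p_obs
p-value (two-sided) = 0.72280
At α=0.01: p ≥ α → fail to reject H₀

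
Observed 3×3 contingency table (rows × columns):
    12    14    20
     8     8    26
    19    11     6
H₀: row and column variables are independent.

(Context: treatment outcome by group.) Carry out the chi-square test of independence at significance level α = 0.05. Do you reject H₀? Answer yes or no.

Row totals [46, 42, 36], col totals [39, 33, 52], n=124
χ² = (12−14.47)²/14.47 + (14−12.24)²/12.24 + (20−19.29)²/19.29 + (8−13.21)²/13.21 + (8−11.18)²/11.18 + (26−17.61)²/17.61 + (19−11.32)²/11.32 + (11−9.58)²/9.58 + (6−15.10)²/15.10 = 18.5487
df = 4
p-value (upper-tail) = 0.00096
At α=0.05: p < α → reject H₀

reject H₀: yes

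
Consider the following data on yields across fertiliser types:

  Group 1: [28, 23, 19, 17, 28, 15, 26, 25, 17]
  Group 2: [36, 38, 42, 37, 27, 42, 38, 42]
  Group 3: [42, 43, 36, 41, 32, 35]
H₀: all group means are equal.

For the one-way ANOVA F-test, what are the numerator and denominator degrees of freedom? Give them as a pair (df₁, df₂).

k = 3 groups, N = 23 total
df = (k−1, N−k) = (3−1, 23−3) = (2, 20)

degrees of freedom = [2, 20]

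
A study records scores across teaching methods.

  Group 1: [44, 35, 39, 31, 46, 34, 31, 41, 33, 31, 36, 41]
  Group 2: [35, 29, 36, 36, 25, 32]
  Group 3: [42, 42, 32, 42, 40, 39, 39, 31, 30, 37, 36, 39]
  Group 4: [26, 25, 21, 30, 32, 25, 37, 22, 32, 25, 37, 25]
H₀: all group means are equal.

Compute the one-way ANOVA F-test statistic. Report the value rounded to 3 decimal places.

Group means [36.83, 32.17, 37.42, 28.08], grand mean 33.833
SSB = Σnᵢ(x̄ᵢ−x̄)² = 675.500; SSW = ΣΣ(x−x̄ᵢ)² = 930.333
MSB = 675.500/3 = 225.1667; MSW = 930.333/38 = 24.4825
F = MSB/MSW = 9.1971
df = (3, 38)

test statistic = 9.197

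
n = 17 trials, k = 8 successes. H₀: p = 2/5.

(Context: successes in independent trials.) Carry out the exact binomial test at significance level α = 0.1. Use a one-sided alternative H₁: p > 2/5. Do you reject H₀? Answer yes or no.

reject H₀: no

Exact binomial: n=17, k=8, p₀=2/5=0.4000
P(X≥8) from Σ C(n,i)·p₀^i·(1−p₀)^(n−i)
p-value (one-sided, H₁ greater) = 0.35949
At α=0.1: p ≥ α → fail to reject H₀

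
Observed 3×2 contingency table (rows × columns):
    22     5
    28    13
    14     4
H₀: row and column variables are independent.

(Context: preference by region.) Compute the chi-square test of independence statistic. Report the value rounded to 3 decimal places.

Row totals [27, 41, 18], col totals [64, 22], n=86
χ² = (22−20.09)²/20.09 + (5−6.91)²/6.91 + (28−30.51)²/30.51 + (13−10.49)²/10.49 + (14−13.40)²/13.40 + (4−4.60)²/4.60 = 1.6224
df = 2

test statistic = 1.622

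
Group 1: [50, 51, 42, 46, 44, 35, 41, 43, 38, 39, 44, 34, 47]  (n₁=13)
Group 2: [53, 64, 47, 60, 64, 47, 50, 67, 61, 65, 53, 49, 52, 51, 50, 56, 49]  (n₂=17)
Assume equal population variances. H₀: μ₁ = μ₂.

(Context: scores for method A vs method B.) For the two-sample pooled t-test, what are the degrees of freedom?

df = n₁ + n₂ − 2 = 13 + 17 − 2 = 28

degrees of freedom = 28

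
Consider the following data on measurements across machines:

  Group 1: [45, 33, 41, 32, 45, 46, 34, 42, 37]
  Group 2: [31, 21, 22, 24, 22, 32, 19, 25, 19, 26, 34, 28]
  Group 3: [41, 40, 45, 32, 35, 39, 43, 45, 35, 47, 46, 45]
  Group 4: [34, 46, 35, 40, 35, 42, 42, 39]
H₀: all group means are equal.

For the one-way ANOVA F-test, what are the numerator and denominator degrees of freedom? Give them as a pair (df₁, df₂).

k = 4 groups, N = 41 total
df = (k−1, N−k) = (4−1, 41−4) = (3, 37)

degrees of freedom = [3, 37]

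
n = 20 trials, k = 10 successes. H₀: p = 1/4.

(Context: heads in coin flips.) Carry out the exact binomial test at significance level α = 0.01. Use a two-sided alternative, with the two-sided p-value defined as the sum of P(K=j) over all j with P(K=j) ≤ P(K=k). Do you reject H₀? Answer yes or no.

Exact binomial: n=20, k=10, p₀=1/4=0.2500
P(X=j) = C(n,j)·p₀^j·(1−p₀)^(n−j); p = Σ P(X=j) over j with P(X=j) ≤ P(X=10)
p-value (two-sided) = 0.01704
At α=0.01: p ≥ α → fail to reject H₀

reject H₀: no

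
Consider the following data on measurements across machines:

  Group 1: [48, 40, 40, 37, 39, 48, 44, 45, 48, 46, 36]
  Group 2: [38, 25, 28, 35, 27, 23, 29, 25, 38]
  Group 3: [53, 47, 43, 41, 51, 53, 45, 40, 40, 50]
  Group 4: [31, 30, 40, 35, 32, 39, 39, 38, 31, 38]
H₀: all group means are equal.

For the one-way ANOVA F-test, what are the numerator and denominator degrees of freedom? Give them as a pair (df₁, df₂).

k = 4 groups, N = 40 total
df = (k−1, N−k) = (4−1, 40−4) = (3, 36)

degrees of freedom = [3, 36]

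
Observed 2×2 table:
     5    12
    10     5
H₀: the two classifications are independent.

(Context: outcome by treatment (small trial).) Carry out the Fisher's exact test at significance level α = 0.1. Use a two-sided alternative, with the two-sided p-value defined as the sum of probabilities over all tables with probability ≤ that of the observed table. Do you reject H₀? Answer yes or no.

Margins: r₁=17, r₂=15, c₁=15, c₂=17, n=32
p_obs = C(17,5)·C(15,10)/C(32,15); sum pmf over tables with pmf ≤ p_obs
p-value (two-sided) = 0.07446
At α=0.1: p < α → reject H₀

reject H₀: yes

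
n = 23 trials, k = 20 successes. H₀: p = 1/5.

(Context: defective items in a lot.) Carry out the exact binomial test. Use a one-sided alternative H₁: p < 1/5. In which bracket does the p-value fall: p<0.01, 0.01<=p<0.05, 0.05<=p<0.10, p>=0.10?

p-value bracket: p>=0.10

Exact binomial: n=23, k=20, p₀=1/5=0.2000
P(X≤20) from Σ C(n,i)·p₀^i·(1−p₀)^(n−i)
p-value (one-sided, H₁ less) = 1.00000
→ bracket: p>=0.10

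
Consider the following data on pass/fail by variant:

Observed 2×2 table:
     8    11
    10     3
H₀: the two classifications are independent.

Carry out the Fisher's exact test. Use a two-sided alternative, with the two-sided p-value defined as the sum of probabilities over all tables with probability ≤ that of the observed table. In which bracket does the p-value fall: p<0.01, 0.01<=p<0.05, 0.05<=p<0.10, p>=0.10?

p-value bracket: 0.05<=p<0.10

Margins: r₁=19, r₂=13, c₁=18, c₂=14, n=32
p_obs = C(19,8)·C(13,10)/C(32,18); sum pmf over tables with pmf ≤ p_obs
p-value (two-sided) = 0.07511
→ bracket: 0.05<=p<0.10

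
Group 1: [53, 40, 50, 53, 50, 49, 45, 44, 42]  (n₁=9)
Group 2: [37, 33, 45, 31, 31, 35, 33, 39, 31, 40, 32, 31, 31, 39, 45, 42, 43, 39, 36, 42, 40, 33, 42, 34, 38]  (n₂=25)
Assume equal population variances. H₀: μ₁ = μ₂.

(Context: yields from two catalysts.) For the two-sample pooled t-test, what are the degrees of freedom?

degrees of freedom = 32

df = n₁ + n₂ − 2 = 9 + 25 − 2 = 32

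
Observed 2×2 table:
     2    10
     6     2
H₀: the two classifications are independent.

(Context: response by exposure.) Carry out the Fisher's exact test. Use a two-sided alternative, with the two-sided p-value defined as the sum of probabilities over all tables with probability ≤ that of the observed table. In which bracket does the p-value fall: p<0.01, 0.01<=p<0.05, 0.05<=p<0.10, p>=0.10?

p-value bracket: 0.01<=p<0.05

Margins: r₁=12, r₂=8, c₁=8, c₂=12, n=20
p_obs = C(12,2)·C(8,6)/C(20,8); sum pmf over tables with pmf ≤ p_obs
p-value (two-sided) = 0.01937
→ bracket: 0.01<=p<0.05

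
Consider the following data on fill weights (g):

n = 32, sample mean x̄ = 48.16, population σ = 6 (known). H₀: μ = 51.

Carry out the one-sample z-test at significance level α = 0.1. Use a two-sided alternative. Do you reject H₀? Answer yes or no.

SE = σ/√n = 6/√32 = 1.0607
z = (x̄−μ₀)/SE = (48.16−51)/1.0607 = -2.6776
p-value (two-sided) = 0.00742
At α=0.1: p < α → reject H₀

reject H₀: yes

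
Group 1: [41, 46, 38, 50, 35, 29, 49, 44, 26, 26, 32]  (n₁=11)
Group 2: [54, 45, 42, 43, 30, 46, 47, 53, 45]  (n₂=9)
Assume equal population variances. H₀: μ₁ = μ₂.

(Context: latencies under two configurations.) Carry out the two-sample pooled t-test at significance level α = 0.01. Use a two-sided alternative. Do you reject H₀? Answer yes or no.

reject H₀: no

x̄₁=37.818, s₁=8.875, n₁=11
x̄₂=45.000, s₂=6.964, n₂=9
s_p² = [10·8.875² + 8·6.964²]/18 = 65.3131
SE = √(s_p²·(1/11+1/9)) = 3.6324
t = (37.818−45.000)/3.6324 = -1.9771
df = 18
p-value (two-sided) = 0.06355
At α=0.01: p ≥ α → fail to reject H₀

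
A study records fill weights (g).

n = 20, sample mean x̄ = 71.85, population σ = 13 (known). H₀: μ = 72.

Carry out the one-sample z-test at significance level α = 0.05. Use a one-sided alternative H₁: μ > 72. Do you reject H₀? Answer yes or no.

SE = σ/√n = 13/√20 = 2.9069
z = (x̄−μ₀)/SE = (71.85−72)/2.9069 = -0.0516
p-value (one-sided, H₁ greater) = 0.52058
At α=0.05: p ≥ α → fail to reject H₀

reject H₀: no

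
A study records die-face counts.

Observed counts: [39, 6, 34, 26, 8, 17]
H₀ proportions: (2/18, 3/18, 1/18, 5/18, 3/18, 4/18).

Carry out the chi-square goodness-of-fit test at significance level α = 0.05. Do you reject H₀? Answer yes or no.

n = 130; E_i = n·p_i = [14.44, 21.67, 7.22, 36.11, 21.67, 28.89]
χ² = (39−14.44)²/14.44 + (6−21.67)²/21.67 + (34−7.22)²/7.22 + (26−36.11)²/36.11 + (8−21.67)²/21.67 + (17−28.89)²/28.89 = 168.7008
df = 5
p-value (upper-tail) = 0.00000
At α=0.05: p < α → reject H₀

reject H₀: yes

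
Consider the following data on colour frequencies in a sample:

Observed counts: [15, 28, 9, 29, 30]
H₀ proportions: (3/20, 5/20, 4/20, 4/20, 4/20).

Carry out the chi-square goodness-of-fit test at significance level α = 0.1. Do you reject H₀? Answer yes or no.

n = 111; E_i = n·p_i = [16.65, 27.75, 22.20, 22.20, 22.20]
χ² = (15−16.65)²/16.65 + (28−27.75)²/27.75 + (9−22.20)²/22.20 + (29−22.20)²/22.20 + (30−22.20)²/22.20 = 12.8378
df = 4
p-value (upper-tail) = 0.01210
At α=0.1: p < α → reject H₀

reject H₀: yes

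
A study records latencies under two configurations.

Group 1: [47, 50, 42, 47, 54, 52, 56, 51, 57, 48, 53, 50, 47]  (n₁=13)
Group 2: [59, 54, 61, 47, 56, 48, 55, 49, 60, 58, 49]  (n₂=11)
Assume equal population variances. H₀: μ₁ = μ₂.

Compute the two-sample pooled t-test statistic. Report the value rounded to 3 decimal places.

test statistic = -2.036

x̄₁=50.308, s₁=4.171, n₁=13
x̄₂=54.182, s₂=5.154, n₂=11
s_p² = [12·4.171² + 10·5.154²]/22 = 21.5639
SE = √(s_p²·(1/13+1/11)) = 1.9024
t = (50.308−54.182)/1.9024 = -2.0364
df = 22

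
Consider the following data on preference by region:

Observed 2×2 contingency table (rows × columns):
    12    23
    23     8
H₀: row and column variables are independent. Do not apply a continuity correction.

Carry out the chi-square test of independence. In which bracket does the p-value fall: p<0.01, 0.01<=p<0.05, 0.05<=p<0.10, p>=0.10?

Row totals [35, 31], col totals [35, 31], n=66
χ² = (12−18.56)²/18.56 + (23−16.44)²/16.44 + (23−16.44)²/16.44 + (8−14.56)²/14.56 = 10.5114
df = 1
p-value (upper-tail) = 0.00119
→ bracket: p<0.01

p-value bracket: p<0.01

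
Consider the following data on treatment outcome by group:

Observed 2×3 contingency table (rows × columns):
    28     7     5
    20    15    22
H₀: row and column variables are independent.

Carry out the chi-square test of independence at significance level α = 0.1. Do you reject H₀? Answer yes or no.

reject H₀: yes

Row totals [40, 57], col totals [48, 22, 27], n=97
χ² = (28−19.79)²/19.79 + (7−9.07)²/9.07 + (5−11.13)²/11.13 + (20−28.21)²/28.21 + (15−12.93)²/12.93 + (22−15.87)²/15.87 = 12.3460
df = 2
p-value (upper-tail) = 0.00209
At α=0.1: p < α → reject H₀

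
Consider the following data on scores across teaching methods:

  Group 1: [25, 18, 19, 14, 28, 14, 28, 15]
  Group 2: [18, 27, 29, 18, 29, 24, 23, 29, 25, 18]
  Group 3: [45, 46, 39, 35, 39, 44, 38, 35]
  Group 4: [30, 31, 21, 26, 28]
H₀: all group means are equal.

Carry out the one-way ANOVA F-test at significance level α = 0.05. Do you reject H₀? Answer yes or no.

reject H₀: yes

Group means [20.12, 24.00, 40.12, 27.20], grand mean 27.677
SSB = Σnᵢ(x̄ᵢ−x̄)² = 1832.224; SSW = ΣΣ(x−x̄ᵢ)² = 644.550
MSB = 1832.224/3 = 610.7414; MSW = 644.550/27 = 23.8722
F = MSB/MSW = 25.5838
df = (3, 27)
p-value (upper-tail) = 0.00000
At α=0.05: p < α → reject H₀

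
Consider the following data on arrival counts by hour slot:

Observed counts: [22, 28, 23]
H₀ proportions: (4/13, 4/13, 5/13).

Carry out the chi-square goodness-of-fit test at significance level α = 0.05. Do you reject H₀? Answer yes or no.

n = 73; E_i = n·p_i = [22.46, 22.46, 28.08]
χ² = (22−22.46)²/22.46 + (28−22.46)²/22.46 + (23−28.08)²/28.08 = 2.2932
df = 2
p-value (upper-tail) = 0.31772
At α=0.05: p ≥ α → fail to reject H₀

reject H₀: no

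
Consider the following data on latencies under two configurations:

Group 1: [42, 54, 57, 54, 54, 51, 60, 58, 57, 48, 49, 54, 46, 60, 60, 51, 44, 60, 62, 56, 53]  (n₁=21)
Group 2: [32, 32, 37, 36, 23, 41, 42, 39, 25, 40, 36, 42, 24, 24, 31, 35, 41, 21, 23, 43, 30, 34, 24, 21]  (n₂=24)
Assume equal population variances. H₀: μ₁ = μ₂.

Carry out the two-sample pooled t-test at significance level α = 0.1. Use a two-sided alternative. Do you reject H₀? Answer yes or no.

x̄₁=53.810, s₁=5.627, n₁=21
x̄₂=32.333, s₂=7.557, n₂=24
s_p² = [20·5.627² + 23·7.557²]/43 = 45.2691
SE = √(s_p²·(1/21+1/24)) = 2.0104
t = (53.810−32.333)/2.0104 = 10.6823
df = 43
p-value (two-sided) = 0.00000
At α=0.1: p < α → reject H₀

reject H₀: yes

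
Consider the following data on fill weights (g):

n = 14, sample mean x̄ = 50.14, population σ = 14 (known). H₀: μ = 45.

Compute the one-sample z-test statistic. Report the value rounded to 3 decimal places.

test statistic = 1.374

SE = σ/√n = 14/√14 = 3.7417
z = (x̄−μ₀)/SE = (50.14−45)/3.7417 = 1.3737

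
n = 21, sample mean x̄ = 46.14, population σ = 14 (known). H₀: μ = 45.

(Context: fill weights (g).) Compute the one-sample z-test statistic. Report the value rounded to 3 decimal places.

SE = σ/√n = 14/√21 = 3.0551
z = (x̄−μ₀)/SE = (46.14−45)/3.0551 = 0.3732

test statistic = 0.373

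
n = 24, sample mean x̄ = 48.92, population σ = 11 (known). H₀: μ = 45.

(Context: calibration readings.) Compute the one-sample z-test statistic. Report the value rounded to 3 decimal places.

test statistic = 1.746

SE = σ/√n = 11/√24 = 2.2454
z = (x̄−μ₀)/SE = (48.92−45)/2.2454 = 1.7458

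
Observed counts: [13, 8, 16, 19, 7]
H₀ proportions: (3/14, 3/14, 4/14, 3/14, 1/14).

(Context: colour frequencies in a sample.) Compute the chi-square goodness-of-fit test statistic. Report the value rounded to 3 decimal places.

test statistic = 6.111

n = 63; E_i = n·p_i = [13.50, 13.50, 18.00, 13.50, 4.50]
χ² = (13−13.50)²/13.50 + (8−13.50)²/13.50 + (16−18.00)²/18.00 + (19−13.50)²/13.50 + (7−4.50)²/4.50 = 6.1111
df = 4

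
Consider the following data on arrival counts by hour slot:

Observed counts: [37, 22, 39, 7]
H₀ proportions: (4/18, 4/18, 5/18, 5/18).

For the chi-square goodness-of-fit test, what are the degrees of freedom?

degrees of freedom = 3

df = k − 1 = 4 − 1 = 3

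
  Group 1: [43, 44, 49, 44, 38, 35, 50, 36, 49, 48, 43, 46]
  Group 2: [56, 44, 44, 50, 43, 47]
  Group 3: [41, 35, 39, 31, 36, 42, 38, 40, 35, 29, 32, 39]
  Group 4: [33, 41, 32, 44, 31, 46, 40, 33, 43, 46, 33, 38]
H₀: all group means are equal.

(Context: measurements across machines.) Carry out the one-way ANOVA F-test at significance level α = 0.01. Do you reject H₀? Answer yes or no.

Group means [43.75, 47.33, 36.42, 38.33], grand mean 40.619
SSB = Σnᵢ(x̄ᵢ−x̄)² = 662.738; SSW = ΣΣ(x−x̄ᵢ)² = 961.167
MSB = 662.738/3 = 220.9127; MSW = 961.167/38 = 25.2939
F = MSB/MSW = 8.7338
df = (3, 38)
p-value (upper-tail) = 0.00016
At α=0.01: p < α → reject H₀

reject H₀: yes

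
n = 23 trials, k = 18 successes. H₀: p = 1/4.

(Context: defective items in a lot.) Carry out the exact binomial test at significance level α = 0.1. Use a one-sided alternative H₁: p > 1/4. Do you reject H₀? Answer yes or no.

reject H₀: yes

Exact binomial: n=23, k=18, p₀=1/4=0.2500
P(X≥18) from Σ C(n,i)·p₀^i·(1−p₀)^(n−i)
p-value (one-sided, H₁ greater) = 0.00000
At α=0.1: p < α → reject H₀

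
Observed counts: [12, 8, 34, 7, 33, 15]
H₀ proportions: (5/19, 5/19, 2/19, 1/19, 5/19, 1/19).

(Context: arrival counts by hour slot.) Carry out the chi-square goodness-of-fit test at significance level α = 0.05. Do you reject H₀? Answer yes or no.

reject H₀: yes

n = 109; E_i = n·p_i = [28.68, 28.68, 11.47, 5.74, 28.68, 5.74]
χ² = (12−28.68)²/28.68 + (8−28.68)²/28.68 + (34−11.47)²/11.47 + (7−5.74)²/5.74 + (33−28.68)²/28.68 + (15−5.74)²/5.74 = 84.7303
df = 5
p-value (upper-tail) = 0.00000
At α=0.05: p < α → reject H₀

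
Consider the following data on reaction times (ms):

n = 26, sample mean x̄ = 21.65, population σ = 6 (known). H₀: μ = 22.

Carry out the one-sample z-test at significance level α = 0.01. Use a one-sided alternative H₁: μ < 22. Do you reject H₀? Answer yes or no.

reject H₀: no

SE = σ/√n = 6/√26 = 1.1767
z = (x̄−μ₀)/SE = (21.65−22)/1.1767 = -0.2974
p-value (one-sided, H₁ less) = 0.38306
At α=0.01: p ≥ α → fail to reject H₀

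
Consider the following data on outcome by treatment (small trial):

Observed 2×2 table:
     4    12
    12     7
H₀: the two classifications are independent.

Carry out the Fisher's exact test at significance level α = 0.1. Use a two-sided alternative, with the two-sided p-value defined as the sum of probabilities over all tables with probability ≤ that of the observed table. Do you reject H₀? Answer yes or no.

reject H₀: yes

Margins: r₁=16, r₂=19, c₁=16, c₂=19, n=35
p_obs = C(16,4)·C(19,12)/C(35,16); sum pmf over tables with pmf ≤ p_obs
p-value (two-sided) = 0.04108
At α=0.1: p < α → reject H₀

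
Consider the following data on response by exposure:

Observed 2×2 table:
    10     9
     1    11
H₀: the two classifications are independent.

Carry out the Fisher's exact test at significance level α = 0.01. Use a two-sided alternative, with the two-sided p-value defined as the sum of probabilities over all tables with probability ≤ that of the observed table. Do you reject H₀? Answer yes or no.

reject H₀: no

Margins: r₁=19, r₂=12, c₁=11, c₂=20, n=31
p_obs = C(19,10)·C(12,1)/C(31,11); sum pmf over tables with pmf ≤ p_obs
p-value (two-sided) = 0.02011
At α=0.01: p ≥ α → fail to reject H₀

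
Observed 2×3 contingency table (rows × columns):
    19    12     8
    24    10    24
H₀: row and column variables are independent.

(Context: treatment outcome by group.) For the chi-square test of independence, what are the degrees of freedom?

df = (r−1)(c−1) = (2−1)·(3−1) = 2

degrees of freedom = 2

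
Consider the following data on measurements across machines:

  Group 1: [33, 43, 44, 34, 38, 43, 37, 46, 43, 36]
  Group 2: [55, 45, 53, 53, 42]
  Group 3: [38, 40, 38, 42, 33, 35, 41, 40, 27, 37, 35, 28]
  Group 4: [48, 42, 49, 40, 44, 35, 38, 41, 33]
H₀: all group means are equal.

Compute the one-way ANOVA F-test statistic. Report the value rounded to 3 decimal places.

test statistic = 8.478

Group means [39.70, 49.60, 36.17, 41.11], grand mean 40.250
SSB = Σnᵢ(x̄ᵢ−x̄)² = 646.894; SSW = ΣΣ(x−x̄ᵢ)² = 813.856
MSB = 646.894/3 = 215.6315; MSW = 813.856/32 = 25.4330
F = MSB/MSW = 8.4784
df = (3, 32)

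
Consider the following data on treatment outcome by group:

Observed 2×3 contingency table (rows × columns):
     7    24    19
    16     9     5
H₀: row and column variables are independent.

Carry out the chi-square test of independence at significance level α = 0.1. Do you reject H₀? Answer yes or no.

reject H₀: yes

Row totals [50, 30], col totals [23, 33, 24], n=80
χ² = (7−14.38)²/14.38 + (24−20.62)²/20.62 + (19−15.00)²/15.00 + (16−8.62)²/8.62 + (9−12.38)²/12.38 + (5−9.00)²/9.00 = 14.4070
df = 2
p-value (upper-tail) = 0.00074
At α=0.1: p < α → reject H₀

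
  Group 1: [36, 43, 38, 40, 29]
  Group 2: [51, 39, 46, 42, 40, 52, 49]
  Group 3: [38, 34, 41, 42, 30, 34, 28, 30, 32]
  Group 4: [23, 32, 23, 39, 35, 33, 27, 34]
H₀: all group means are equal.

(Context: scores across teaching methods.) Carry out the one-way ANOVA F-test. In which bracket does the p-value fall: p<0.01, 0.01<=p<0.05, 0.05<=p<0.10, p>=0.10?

p-value bracket: p<0.01

Group means [37.20, 45.57, 34.33, 30.75], grand mean 36.552
SSB = Σnᵢ(x̄ᵢ−x̄)² = 885.158; SSW = ΣΣ(x−x̄ᵢ)² = 718.014
MSB = 885.158/3 = 295.0527; MSW = 718.014/25 = 28.7206
F = MSB/MSW = 10.2732
df = (3, 25)
p-value (upper-tail) = 0.00014
→ bracket: p<0.01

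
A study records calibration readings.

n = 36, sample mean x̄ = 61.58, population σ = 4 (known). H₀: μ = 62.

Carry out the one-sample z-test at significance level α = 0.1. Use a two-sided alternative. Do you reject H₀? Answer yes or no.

reject H₀: no

SE = σ/√n = 4/√36 = 0.6667
z = (x̄−μ₀)/SE = (61.58−62)/0.6667 = -0.6300
p-value (two-sided) = 0.52869
At α=0.1: p ≥ α → fail to reject H₀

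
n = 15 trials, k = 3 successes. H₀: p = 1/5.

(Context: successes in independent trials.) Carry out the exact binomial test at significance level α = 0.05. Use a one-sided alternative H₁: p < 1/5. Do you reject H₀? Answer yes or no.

reject H₀: no

Exact binomial: n=15, k=3, p₀=1/5=0.2000
P(X≤3) from Σ C(n,i)·p₀^i·(1−p₀)^(n−i)
p-value (one-sided, H₁ less) = 0.64816
At α=0.05: p ≥ α → fail to reject H₀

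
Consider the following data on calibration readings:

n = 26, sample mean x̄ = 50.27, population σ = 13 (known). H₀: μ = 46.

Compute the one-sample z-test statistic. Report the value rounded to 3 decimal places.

test statistic = 1.675

SE = σ/√n = 13/√26 = 2.5495
z = (x̄−μ₀)/SE = (50.27−46)/2.5495 = 1.6748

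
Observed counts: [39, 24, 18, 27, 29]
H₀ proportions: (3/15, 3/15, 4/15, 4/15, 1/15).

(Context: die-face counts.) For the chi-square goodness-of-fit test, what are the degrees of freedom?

df = k − 1 = 5 − 1 = 4

degrees of freedom = 4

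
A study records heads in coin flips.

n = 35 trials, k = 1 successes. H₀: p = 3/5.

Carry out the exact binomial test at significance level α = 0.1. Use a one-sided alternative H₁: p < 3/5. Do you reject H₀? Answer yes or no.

reject H₀: yes

Exact binomial: n=35, k=1, p₀=3/5=0.6000
P(X≤1) from Σ C(n,i)·p₀^i·(1−p₀)^(n−i)
p-value (one-sided, H₁ less) = 0.00000
At α=0.1: p < α → reject H₀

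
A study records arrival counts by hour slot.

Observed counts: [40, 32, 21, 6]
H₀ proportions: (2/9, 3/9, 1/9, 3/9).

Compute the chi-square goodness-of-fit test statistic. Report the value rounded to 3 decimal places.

test statistic = 45.939

n = 99; E_i = n·p_i = [22.00, 33.00, 11.00, 33.00]
χ² = (40−22.00)²/22.00 + (32−33.00)²/33.00 + (21−11.00)²/11.00 + (6−33.00)²/33.00 = 45.9394
df = 3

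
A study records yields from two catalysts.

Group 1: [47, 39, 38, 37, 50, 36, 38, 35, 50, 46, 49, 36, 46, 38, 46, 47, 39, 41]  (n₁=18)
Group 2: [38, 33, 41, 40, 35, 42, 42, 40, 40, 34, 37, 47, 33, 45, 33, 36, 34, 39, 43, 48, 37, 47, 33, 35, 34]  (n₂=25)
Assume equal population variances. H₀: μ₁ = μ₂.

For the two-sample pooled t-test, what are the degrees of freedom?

df = n₁ + n₂ − 2 = 18 + 25 − 2 = 41

degrees of freedom = 41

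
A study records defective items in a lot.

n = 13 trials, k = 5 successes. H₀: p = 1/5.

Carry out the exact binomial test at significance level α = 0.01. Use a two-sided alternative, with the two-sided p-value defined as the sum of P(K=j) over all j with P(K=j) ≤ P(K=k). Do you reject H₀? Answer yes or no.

reject H₀: no

Exact binomial: n=13, k=5, p₀=1/5=0.2000
P(X=j) = C(n,j)·p₀^j·(1−p₀)^(n−j); p = Σ P(X=j) over j with P(X=j) ≤ P(X=5)
p-value (two-sided) = 0.15411
At α=0.01: p ≥ α → fail to reject H₀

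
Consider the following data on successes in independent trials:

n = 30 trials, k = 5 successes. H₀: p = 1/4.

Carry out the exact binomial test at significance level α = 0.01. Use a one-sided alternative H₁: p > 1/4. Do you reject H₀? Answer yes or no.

reject H₀: no

Exact binomial: n=30, k=5, p₀=1/4=0.2500
P(X≥5) from Σ C(n,i)·p₀^i·(1−p₀)^(n−i)
p-value (one-sided, H₁ greater) = 0.90213
At α=0.01: p ≥ α → fail to reject H₀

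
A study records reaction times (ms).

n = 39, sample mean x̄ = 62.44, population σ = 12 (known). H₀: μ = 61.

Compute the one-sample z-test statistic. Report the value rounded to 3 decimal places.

SE = σ/√n = 12/√39 = 1.9215
z = (x̄−μ₀)/SE = (62.44−61)/1.9215 = 0.7494

test statistic = 0.749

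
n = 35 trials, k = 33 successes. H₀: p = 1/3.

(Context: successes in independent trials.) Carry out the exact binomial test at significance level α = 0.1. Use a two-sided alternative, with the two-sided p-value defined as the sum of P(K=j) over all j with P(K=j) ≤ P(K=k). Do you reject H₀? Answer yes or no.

reject H₀: yes

Exact binomial: n=35, k=33, p₀=1/3=0.3333
P(X=j) = C(n,j)·p₀^j·(1−p₀)^(n−j); p = Σ P(X=j) over j with P(X=j) ≤ P(X=33)
p-value (two-sided) = 0.00000
At α=0.1: p < α → reject H₀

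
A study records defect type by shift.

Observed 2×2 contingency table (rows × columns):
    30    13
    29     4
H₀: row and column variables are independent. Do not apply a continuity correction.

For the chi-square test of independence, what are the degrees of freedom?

df = (r−1)(c−1) = (2−1)·(2−1) = 1

degrees of freedom = 1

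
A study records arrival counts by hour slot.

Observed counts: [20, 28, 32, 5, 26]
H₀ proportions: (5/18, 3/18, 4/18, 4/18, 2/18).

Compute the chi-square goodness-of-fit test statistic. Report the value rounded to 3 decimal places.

test statistic = 41.689

n = 111; E_i = n·p_i = [30.83, 18.50, 24.67, 24.67, 12.33]
χ² = (20−30.83)²/30.83 + (28−18.50)²/18.50 + (32−24.67)²/24.67 + (5−24.67)²/24.67 + (26−12.33)²/12.33 = 41.6892
df = 4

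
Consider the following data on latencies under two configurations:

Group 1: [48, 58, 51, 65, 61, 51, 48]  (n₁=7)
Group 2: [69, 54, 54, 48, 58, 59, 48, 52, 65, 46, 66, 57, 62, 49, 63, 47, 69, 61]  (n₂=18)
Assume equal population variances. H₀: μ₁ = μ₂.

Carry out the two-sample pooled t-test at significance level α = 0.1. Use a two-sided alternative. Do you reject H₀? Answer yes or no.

reject H₀: no

x̄₁=54.571, s₁=6.754, n₁=7
x̄₂=57.056, s₂=7.689, n₂=18
s_p² = [6·6.754² + 17·7.689²]/23 = 55.5939
SE = √(s_p²·(1/7+1/18)) = 3.3212
t = (54.571−57.056)/3.3212 = -0.7480
df = 23
p-value (two-sided) = 0.46207
At α=0.1: p ≥ α → fail to reject H₀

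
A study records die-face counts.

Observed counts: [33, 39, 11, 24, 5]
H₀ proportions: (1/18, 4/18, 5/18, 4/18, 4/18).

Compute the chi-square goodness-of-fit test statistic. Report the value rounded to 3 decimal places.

n = 112; E_i = n·p_i = [6.22, 24.89, 31.11, 24.89, 24.89]
χ² = (33−6.22)²/6.22 + (39−24.89)²/24.89 + (11−31.11)²/31.11 + (24−24.89)²/24.89 + (5−24.89)²/24.89 = 152.1661
df = 4

test statistic = 152.166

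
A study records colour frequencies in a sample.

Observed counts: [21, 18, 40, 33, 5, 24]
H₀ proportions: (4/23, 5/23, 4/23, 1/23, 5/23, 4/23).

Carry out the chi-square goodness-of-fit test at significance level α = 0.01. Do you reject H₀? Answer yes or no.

reject H₀: yes

n = 141; E_i = n·p_i = [24.52, 30.65, 24.52, 6.13, 30.65, 24.52]
χ² = (21−24.52)²/24.52 + (18−30.65)²/30.65 + (40−24.52)²/24.52 + (33−6.13)²/6.13 + (5−30.65)²/30.65 + (24−24.52)²/24.52 = 154.7457
df = 5
p-value (upper-tail) = 0.00000
At α=0.01: p < α → reject H₀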